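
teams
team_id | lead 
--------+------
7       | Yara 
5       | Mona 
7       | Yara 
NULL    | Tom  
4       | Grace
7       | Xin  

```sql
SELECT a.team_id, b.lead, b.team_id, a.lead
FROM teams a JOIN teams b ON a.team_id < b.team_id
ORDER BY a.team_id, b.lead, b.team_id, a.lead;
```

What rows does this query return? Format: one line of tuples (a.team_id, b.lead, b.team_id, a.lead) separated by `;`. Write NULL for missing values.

INNER JOIN keeps only pairs where the ON condition holds.
Matching on a.team_id < b.team_id. A NULL in a compared column never satisfies the condition.
Matched pairs: 7.

(4, Mona, 5, Grace); (4, Xin, 7, Grace); (4, Yara, 7, Grace); (4, Yara, 7, Grace); (5, Xin, 7, Mona); (5, Yara, 7, Mona); (5, Yara, 7, Mona)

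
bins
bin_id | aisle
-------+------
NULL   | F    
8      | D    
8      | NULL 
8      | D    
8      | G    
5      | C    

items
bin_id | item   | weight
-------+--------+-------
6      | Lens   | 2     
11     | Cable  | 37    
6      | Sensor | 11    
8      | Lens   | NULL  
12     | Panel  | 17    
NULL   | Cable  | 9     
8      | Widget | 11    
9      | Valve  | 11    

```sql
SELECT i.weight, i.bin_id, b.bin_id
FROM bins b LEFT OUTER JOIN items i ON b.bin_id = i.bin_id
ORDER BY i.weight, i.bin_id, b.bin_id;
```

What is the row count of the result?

10

LEFT JOIN keeps every row from `bins`; unmatched rows get NULL for `items`'s columns.
Matching on b.bin_id = i.bin_id. A NULL in a compared column never satisfies the condition.
Matched pairs: 8; unmatched b rows kept: 2.
Total: 8 matched + 2 padded = 10 rows.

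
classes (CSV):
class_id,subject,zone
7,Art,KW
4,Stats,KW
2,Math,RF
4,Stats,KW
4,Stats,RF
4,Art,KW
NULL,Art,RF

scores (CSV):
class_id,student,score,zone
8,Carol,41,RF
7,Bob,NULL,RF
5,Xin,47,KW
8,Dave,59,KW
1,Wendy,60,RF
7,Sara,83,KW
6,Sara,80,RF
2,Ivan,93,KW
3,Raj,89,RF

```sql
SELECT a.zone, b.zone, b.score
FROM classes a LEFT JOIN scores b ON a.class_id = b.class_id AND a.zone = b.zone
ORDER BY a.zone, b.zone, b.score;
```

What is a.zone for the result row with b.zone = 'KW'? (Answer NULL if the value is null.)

LEFT JOIN keeps every row from `classes`; unmatched rows get NULL for `scores`'s columns.
Matching on a.class_id = b.class_id AND a.zone = b.zone. A NULL in a compared column never satisfies the condition.
- a (class_id=7, zone=KW) pairs with 1 row(s) of b.
- a (class_id=4, zone=KW) has no partner → padded with NULL.
- a (class_id=2, zone=RF) has no partner → padded with NULL.
- a (class_id=4, zone=KW) has no partner → padded with NULL.
- a (class_id=4, zone=RF) has no partner → padded with NULL.
- a (class_id=4, zone=KW) has no partner → padded with NULL.
- a (class_id=NULL, zone=RF) has no partner → padded with NULL.

KW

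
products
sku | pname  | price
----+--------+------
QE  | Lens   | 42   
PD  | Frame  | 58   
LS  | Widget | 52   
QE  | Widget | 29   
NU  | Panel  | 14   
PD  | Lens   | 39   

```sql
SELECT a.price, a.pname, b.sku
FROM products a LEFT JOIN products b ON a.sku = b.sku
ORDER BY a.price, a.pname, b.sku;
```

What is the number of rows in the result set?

10

LEFT JOIN keeps every row from `products a`; unmatched rows get NULL for `products b`'s columns.
Matching on a.sku = b.sku.
- a (sku=QE) pairs with 2 row(s) of b.
- a (sku=PD) pairs with 2 row(s) of b.
- a (sku=LS) pairs with 1 row(s) of b.
- a (sku=QE) pairs with 2 row(s) of b.
- a (sku=NU) pairs with 1 row(s) of b.
- a (sku=PD) pairs with 2 row(s) of b.
Total: 10 rows.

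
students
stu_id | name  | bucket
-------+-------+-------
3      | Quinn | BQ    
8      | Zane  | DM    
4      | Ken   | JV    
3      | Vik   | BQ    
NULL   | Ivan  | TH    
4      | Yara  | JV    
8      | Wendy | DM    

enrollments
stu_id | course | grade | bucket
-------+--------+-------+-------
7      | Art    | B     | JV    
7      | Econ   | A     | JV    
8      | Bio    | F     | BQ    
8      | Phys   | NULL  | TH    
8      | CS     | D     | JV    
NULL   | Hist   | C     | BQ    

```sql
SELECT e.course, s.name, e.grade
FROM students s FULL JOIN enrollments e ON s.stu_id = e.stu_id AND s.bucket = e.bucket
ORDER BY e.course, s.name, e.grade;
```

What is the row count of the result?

13

FULL OUTER JOIN keeps every row from both sides; unmatched rows get NULL for the other side's columns.
Matching on s.stu_id = e.stu_id AND s.bucket = e.bucket. A NULL in a compared column never satisfies the condition.
- s (stu_id=3, bucket=BQ) has no partner → padded with NULL.
- s (stu_id=8, bucket=DM) has no partner → padded with NULL.
- s (stu_id=4, bucket=JV) has no partner → padded with NULL.
- s (stu_id=3, bucket=BQ) has no partner → padded with NULL.
- s (stu_id=NULL, bucket=TH) has no partner → padded with NULL.
- s (stu_id=4, bucket=JV) has no partner → padded with NULL.
- s (stu_id=8, bucket=DM) has no partner → padded with NULL.
- 6 e row(s) had no s match → kept, s columns NULL.
Total: 0 matched + 13 padded = 13 rows.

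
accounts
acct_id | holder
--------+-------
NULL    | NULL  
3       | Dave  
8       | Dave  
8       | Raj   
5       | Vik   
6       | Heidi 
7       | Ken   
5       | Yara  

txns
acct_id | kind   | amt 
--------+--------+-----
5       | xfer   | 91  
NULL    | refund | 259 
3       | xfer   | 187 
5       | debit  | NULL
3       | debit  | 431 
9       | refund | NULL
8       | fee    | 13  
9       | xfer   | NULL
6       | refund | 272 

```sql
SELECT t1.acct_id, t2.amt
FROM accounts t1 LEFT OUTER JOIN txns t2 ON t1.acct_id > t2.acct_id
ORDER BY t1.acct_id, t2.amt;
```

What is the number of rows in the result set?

LEFT JOIN keeps every row from `accounts`; unmatched rows get NULL for `txns`'s columns.
Matching on t1.acct_id > t2.acct_id. A NULL in a compared column never satisfies the condition.
- t1 row (acct_id=NULL): no match → kept, t2 columns NULL.
- t1 row (acct_id=3): no match → kept, t2 columns NULL.
- t1 row (acct_id=8): matches 5 t2 row(s) → 5 output row(s).
- t1 row (acct_id=8): matches 5 t2 row(s) → 5 output row(s).
- t1 row (acct_id=5): matches 2 t2 row(s) → 2 output row(s).
- t1 row (acct_id=6): matches 4 t2 row(s) → 4 output row(s).
- t1 row (acct_id=7): matches 5 t2 row(s) → 5 output row(s).
- t1 row (acct_id=5): matches 2 t2 row(s) → 2 output row(s).
Total: 23 matched + 2 padded = 25 rows.

25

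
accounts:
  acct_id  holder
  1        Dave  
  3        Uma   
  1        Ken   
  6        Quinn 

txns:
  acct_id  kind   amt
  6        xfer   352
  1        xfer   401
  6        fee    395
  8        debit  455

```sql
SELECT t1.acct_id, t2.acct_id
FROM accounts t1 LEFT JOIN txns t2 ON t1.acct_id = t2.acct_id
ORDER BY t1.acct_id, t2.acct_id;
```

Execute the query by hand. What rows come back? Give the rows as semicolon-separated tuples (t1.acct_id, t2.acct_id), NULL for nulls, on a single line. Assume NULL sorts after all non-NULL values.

LEFT JOIN keeps every row from `accounts`; unmatched rows get NULL for `txns`'s columns.
Matching on t1.acct_id = t2.acct_id.
- t1 (acct_id=1) pairs with 1 row(s) of t2.
- t1 (acct_id=3) has no partner → padded with NULL.
- t1 (acct_id=1) pairs with 1 row(s) of t2.
- t1 (acct_id=6) pairs with 2 row(s) of t2.
After projecting and ordering:
t1.acct_id | t2.acct_id
1 | 1
1 | 1
3 | NULL
6 | 6
6 | 6

(1, 1); (1, 1); (3, NULL); (6, 6); (6, 6)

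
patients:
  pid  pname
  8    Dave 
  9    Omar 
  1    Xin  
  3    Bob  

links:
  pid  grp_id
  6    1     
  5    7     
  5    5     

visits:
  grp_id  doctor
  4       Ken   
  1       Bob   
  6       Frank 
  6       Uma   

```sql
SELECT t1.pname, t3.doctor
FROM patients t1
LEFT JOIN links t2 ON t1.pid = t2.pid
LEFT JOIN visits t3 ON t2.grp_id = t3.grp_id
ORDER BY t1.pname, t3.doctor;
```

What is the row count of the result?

4

Step 1 — t1 LEFT JOIN t2 on pid → 4 row(s).
Then LEFT JOIN `visits t3` on grp_id: each of those 4 rows is kept; rows whose t2.grp_id has no match in t3 get NULL for t3's columns.
Result: 4 row(s).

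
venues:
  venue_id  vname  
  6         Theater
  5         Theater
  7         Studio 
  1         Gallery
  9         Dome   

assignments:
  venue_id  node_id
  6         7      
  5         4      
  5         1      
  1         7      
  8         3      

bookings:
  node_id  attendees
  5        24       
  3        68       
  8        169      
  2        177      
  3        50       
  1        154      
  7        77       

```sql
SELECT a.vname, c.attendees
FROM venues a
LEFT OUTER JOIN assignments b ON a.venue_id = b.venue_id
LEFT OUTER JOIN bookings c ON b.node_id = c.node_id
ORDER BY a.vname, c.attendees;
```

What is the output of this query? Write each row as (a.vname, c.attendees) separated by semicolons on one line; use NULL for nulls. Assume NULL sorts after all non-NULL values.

(Dome, NULL); (Gallery, 77); (Studio, NULL); (Theater, 77); (Theater, 154); (Theater, NULL)

Step 1 — a LEFT JOIN b on venue_id → 6 row(s).
Then LEFT JOIN `bookings c` on node_id: each of those 6 rows is kept; rows whose b.node_id has no match in c get NULL for c's columns.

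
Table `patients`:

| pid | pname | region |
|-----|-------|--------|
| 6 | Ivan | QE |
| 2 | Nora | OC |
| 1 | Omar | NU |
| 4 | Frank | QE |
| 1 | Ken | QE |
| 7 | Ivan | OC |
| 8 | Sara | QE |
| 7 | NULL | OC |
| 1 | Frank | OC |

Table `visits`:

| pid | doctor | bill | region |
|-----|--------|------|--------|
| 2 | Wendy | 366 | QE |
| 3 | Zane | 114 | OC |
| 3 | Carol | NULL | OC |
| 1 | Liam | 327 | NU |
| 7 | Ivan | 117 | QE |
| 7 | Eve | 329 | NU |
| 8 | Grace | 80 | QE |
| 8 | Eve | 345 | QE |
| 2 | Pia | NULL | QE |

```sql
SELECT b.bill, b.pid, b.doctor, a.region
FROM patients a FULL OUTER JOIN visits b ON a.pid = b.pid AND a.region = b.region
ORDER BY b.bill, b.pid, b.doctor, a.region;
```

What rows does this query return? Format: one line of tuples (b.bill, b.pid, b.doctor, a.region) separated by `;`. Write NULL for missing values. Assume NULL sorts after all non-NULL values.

FULL OUTER JOIN keeps every row from both sides; unmatched rows get NULL for the other side's columns.
Matching on a.pid = b.pid AND a.region = b.region.
Matched pairs: 3; unmatched a rows kept: 7; unmatched b rows kept: 6.

(80, 8, Grace, QE); (114, 3, Zane, NULL); (117, 7, Ivan, NULL); (327, 1, Liam, NU); (329, 7, Eve, NULL); (345, 8, Eve, QE); (366, 2, Wendy, NULL); (NULL, 2, Pia, NULL); (NULL, 3, Carol, NULL); (NULL, NULL, NULL, OC); (NULL, NULL, NULL, OC); (NULL, NULL, NULL, OC); (NULL, NULL, NULL, OC); (NULL, NULL, NULL, QE); (NULL, NULL, NULL, QE); (NULL, NULL, NULL, QE)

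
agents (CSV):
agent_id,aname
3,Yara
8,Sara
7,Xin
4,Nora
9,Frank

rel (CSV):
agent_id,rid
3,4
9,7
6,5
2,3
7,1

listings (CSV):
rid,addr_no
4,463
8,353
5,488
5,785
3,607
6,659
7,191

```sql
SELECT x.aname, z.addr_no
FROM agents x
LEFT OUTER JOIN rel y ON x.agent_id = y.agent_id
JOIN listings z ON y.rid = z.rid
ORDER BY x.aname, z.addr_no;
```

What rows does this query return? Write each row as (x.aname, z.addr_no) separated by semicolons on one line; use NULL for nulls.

(Frank, 191); (Yara, 463)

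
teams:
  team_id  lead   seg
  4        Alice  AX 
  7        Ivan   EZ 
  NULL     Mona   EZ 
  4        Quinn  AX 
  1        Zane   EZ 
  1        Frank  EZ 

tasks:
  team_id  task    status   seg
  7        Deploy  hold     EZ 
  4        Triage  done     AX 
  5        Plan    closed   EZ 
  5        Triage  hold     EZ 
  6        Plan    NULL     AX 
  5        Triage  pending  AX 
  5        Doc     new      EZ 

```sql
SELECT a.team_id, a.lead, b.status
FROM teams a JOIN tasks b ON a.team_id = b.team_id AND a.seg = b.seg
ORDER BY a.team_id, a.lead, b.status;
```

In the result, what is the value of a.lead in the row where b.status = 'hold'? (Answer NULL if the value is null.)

Ivan

INNER JOIN keeps only pairs where the ON condition holds.
Matching on a.team_id = b.team_id AND a.seg = b.seg. A NULL in a compared column never satisfies the condition.
Matched pairs: 3.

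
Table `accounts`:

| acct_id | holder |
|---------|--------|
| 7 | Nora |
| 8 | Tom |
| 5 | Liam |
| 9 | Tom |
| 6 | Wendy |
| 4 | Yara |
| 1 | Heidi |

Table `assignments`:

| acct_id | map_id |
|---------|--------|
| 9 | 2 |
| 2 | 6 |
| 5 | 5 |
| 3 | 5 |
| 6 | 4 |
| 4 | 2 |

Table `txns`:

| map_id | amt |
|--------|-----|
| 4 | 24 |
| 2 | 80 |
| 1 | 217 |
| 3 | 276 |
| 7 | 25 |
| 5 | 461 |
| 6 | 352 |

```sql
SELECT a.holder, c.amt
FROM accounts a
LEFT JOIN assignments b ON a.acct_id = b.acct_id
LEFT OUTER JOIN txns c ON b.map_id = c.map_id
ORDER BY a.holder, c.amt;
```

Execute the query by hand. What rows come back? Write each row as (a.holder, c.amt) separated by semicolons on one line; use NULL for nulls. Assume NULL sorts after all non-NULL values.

(Heidi, NULL); (Liam, 461); (Nora, NULL); (Tom, 80); (Tom, NULL); (Wendy, 24); (Yara, 80)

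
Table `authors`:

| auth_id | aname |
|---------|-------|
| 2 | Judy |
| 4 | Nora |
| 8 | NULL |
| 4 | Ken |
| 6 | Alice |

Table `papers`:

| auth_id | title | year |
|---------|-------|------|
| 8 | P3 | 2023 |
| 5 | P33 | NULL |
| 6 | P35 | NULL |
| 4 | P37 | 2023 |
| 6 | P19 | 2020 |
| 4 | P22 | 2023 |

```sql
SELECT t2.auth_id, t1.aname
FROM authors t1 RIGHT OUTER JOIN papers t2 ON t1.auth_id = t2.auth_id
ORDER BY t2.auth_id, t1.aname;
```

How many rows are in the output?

8

RIGHT JOIN keeps every row from `papers`; unmatched rows get NULL for `authors`'s columns.
Matching on t1.auth_id = t2.auth_id.
Matched pairs: 7; unmatched t2 rows kept: 1.
Total: 7 matched + 1 padded = 8 rows.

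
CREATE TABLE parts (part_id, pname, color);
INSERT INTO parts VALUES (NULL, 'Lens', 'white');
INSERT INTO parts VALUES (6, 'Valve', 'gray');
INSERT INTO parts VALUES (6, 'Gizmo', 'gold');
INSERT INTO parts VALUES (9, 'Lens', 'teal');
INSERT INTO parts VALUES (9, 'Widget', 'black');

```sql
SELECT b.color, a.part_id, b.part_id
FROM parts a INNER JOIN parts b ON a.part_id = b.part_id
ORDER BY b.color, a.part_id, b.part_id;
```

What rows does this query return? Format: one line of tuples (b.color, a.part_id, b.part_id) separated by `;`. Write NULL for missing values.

(black, 9, 9); (black, 9, 9); (gold, 6, 6); (gold, 6, 6); (gray, 6, 6); (gray, 6, 6); (teal, 9, 9); (teal, 9, 9)

INNER JOIN keeps only pairs where the ON condition holds.
Matching on a.part_id = b.part_id. A NULL in a compared column never satisfies the condition.
Matched pairs: 8.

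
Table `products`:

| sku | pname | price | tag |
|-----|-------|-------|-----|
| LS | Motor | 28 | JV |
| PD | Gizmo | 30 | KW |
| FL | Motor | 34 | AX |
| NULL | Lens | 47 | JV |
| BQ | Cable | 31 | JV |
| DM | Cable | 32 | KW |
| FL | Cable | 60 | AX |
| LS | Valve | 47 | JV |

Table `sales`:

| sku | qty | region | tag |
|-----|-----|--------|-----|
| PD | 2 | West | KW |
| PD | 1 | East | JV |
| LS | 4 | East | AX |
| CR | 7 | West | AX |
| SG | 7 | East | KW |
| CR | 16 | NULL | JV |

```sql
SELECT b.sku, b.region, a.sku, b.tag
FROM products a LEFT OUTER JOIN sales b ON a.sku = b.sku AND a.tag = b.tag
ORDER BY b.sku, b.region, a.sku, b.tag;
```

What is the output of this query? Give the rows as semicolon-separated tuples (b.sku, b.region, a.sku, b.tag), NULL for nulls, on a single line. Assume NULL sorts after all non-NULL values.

LEFT JOIN keeps every row from `products`; unmatched rows get NULL for `sales`'s columns.
Matching on a.sku = b.sku AND a.tag = b.tag. A NULL in a compared column never satisfies the condition.
- a[0] sku=LS, tag=JV → no match; kept with NULLs on the b side.
- a[1] sku=PD, tag=KW → 1 match(es) in b → 1 row(s).
- a[2] sku=FL, tag=AX → no match; kept with NULLs on the b side.
- a[3] sku=NULL, tag=JV → no match; kept with NULLs on the b side.
- a[4] sku=BQ, tag=JV → no match; kept with NULLs on the b side.
- a[5] sku=DM, tag=KW → no match; kept with NULLs on the b side.
- a[6] sku=FL, tag=AX → no match; kept with NULLs on the b side.
- a[7] sku=LS, tag=JV → no match; kept with NULLs on the b side.
After projecting and ordering:
b.sku | b.region | a.sku | b.tag
PD | West | PD | KW
NULL | NULL | BQ | NULL
NULL | NULL | DM | NULL
NULL | NULL | FL | NULL
NULL | NULL | FL | NULL
NULL | NULL | LS | NULL
NULL | NULL | LS | NULL
NULL | NULL | NULL | NULL

(PD, West, PD, KW); (NULL, NULL, BQ, NULL); (NULL, NULL, DM, NULL); (NULL, NULL, FL, NULL); (NULL, NULL, FL, NULL); (NULL, NULL, LS, NULL); (NULL, NULL, LS, NULL); (NULL, NULL, NULL, NULL)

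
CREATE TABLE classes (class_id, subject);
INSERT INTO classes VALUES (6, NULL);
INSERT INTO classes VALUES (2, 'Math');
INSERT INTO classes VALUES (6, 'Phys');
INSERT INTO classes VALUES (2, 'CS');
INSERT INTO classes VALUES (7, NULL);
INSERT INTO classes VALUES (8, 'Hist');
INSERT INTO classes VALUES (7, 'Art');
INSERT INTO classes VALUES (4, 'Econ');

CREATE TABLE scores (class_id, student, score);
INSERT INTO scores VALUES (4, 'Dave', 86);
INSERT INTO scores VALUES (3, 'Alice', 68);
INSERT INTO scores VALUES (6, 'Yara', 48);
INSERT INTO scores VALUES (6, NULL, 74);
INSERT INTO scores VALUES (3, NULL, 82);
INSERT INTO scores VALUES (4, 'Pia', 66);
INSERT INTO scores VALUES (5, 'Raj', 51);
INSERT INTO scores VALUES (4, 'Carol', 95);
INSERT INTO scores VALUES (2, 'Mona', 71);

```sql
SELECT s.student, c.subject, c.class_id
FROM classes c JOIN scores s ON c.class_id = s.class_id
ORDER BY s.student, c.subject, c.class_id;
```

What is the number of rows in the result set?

INNER JOIN keeps only pairs where the ON condition holds.
Matching on c.class_id = s.class_id.
- class_id=6: 2 matching s row(s), so 2 row(s) emitted.
- class_id=2: 1 matching s row(s), so 1 row(s) emitted.
- class_id=6: 2 matching s row(s), so 2 row(s) emitted.
- class_id=2: 1 matching s row(s), so 1 row(s) emitted.
- class_id=7: no matching s row, dropped.
- class_id=8: no matching s row, dropped.
- class_id=7: no matching s row, dropped.
- class_id=4: 3 matching s row(s), so 3 row(s) emitted.
Total: 9 rows.

9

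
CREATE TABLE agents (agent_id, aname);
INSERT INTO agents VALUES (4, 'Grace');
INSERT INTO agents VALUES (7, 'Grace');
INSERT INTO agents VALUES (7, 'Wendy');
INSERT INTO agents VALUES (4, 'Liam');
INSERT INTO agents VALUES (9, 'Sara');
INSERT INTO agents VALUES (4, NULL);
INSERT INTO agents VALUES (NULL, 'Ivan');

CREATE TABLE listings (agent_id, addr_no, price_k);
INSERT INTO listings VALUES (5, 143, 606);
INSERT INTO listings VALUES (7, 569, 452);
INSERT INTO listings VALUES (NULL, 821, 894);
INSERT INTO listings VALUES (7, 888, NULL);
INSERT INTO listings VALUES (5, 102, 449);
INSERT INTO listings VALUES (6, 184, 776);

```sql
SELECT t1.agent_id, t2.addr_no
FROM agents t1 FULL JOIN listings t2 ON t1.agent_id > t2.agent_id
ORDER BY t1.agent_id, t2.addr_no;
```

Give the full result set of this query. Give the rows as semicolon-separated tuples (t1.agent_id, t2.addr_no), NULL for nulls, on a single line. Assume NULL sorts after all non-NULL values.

FULL OUTER JOIN keeps every row from both sides; unmatched rows get NULL for the other side's columns.
Matching on t1.agent_id > t2.agent_id. A NULL in a compared column never satisfies the condition.
- t1[0] agent_id=4 → no match; kept with NULLs on the t2 side.
- t1[1] agent_id=7 → 3 match(es) in t2 → 3 row(s).
- t1[2] agent_id=7 → 3 match(es) in t2 → 3 row(s).
- t1[3] agent_id=4 → no match; kept with NULLs on the t2 side.
- t1[4] agent_id=9 → 5 match(es) in t2 → 5 row(s).
- t1[5] agent_id=4 → no match; kept with NULLs on the t2 side.
- t1[6] agent_id=NULL → no match; kept with NULLs on the t2 side.
- plus 1 unmatched t2 row(s), each kept with NULL t1 columns.

(4, NULL); (4, NULL); (4, NULL); (7, 102); (7, 102); (7, 143); (7, 143); (7, 184); (7, 184); (9, 102); (9, 143); (9, 184); (9, 569); (9, 888); (NULL, 821); (NULL, NULL)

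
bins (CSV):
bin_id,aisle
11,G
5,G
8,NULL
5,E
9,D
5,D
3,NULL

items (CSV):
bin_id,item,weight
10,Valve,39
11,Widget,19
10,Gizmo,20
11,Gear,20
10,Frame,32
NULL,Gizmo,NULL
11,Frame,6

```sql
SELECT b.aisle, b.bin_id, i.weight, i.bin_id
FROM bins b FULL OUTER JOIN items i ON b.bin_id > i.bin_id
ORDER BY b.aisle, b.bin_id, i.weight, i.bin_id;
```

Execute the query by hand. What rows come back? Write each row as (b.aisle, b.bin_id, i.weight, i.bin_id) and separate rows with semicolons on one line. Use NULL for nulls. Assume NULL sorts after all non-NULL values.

(D, 5, NULL, NULL); (D, 9, NULL, NULL); (E, 5, NULL, NULL); (G, 5, NULL, NULL); (G, 11, 20, 10); (G, 11, 32, 10); (G, 11, 39, 10); (NULL, 3, NULL, NULL); (NULL, 8, NULL, NULL); (NULL, NULL, 6, 11); (NULL, NULL, 19, 11); (NULL, NULL, 20, 11); (NULL, NULL, NULL, NULL)

FULL OUTER JOIN keeps every row from both sides; unmatched rows get NULL for the other side's columns.
Matching on b.bin_id > i.bin_id. A NULL in a compared column never satisfies the condition.
Matched pairs: 3; unmatched b rows kept: 6; unmatched i rows kept: 4.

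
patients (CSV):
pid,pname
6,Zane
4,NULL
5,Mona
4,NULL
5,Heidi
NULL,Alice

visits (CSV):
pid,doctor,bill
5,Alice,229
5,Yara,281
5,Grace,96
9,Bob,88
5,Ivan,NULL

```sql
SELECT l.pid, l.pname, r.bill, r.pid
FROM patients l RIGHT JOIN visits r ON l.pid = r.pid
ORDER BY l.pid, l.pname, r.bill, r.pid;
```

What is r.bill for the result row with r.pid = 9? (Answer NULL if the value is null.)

88

RIGHT JOIN keeps every row from `visits`; unmatched rows get NULL for `patients`'s columns.
Matching on l.pid = r.pid. A NULL in a compared column never satisfies the condition.
- pid=6: no matching r row.
- pid=4: no matching r row.
- pid=5: 4 matching r row(s), so 4 row(s) emitted.
- pid=4: no matching r row.
- pid=5: 4 matching r row(s), so 4 row(s) emitted.
- pid=NULL: no matching r row.
- 1 row(s) from r found no l partner → padded with NULL.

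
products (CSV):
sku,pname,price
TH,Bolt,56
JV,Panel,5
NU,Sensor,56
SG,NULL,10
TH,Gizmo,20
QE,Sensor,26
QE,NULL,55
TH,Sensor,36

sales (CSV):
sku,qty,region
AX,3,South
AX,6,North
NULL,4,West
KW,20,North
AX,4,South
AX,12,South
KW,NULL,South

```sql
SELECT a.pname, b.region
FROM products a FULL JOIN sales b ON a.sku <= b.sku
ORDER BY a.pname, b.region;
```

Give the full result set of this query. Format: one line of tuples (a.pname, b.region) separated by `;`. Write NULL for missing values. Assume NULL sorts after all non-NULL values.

(Bolt, NULL); (Gizmo, NULL); (Panel, North); (Panel, South); (Sensor, NULL); (Sensor, NULL); (Sensor, NULL); (NULL, North); (NULL, South); (NULL, South); (NULL, South); (NULL, West); (NULL, NULL); (NULL, NULL)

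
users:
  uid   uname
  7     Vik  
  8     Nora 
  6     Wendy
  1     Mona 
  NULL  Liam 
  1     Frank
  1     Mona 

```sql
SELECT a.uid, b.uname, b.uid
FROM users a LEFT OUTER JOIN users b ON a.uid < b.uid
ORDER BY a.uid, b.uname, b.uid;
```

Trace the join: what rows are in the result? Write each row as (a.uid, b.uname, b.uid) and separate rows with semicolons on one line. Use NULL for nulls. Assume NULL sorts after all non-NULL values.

LEFT JOIN keeps every row from `users a`; unmatched rows get NULL for `users b`'s columns.
Matching on a.uid < b.uid. A NULL in a compared column never satisfies the condition.
- uid=7: 1 matching b row(s), so 1 row(s) emitted.
- uid=8: no b row matches, row kept with b columns NULL.
- uid=6: 2 matching b row(s), so 2 row(s) emitted.
- uid=1: 3 matching b row(s), so 3 row(s) emitted.
- uid=NULL: no b row matches, row kept with b columns NULL.
- uid=1: 3 matching b row(s), so 3 row(s) emitted.
- uid=1: 3 matching b row(s), so 3 row(s) emitted.

(1, Nora, 8); (1, Nora, 8); (1, Nora, 8); (1, Vik, 7); (1, Vik, 7); (1, Vik, 7); (1, Wendy, 6); (1, Wendy, 6); (1, Wendy, 6); (6, Nora, 8); (6, Vik, 7); (7, Nora, 8); (8, NULL, NULL); (NULL, NULL, NULL)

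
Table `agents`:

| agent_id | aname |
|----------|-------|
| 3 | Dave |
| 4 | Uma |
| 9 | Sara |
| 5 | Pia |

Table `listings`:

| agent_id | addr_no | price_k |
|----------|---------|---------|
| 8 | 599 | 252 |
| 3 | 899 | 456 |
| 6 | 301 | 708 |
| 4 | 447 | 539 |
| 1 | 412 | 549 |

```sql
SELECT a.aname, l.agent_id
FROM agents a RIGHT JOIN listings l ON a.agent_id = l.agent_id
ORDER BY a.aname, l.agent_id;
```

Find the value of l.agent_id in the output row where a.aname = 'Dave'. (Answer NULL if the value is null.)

3

RIGHT JOIN keeps every row from `listings`; unmatched rows get NULL for `agents`'s columns.
Matching on a.agent_id = l.agent_id.
Matched pairs: 2; unmatched l rows kept: 3.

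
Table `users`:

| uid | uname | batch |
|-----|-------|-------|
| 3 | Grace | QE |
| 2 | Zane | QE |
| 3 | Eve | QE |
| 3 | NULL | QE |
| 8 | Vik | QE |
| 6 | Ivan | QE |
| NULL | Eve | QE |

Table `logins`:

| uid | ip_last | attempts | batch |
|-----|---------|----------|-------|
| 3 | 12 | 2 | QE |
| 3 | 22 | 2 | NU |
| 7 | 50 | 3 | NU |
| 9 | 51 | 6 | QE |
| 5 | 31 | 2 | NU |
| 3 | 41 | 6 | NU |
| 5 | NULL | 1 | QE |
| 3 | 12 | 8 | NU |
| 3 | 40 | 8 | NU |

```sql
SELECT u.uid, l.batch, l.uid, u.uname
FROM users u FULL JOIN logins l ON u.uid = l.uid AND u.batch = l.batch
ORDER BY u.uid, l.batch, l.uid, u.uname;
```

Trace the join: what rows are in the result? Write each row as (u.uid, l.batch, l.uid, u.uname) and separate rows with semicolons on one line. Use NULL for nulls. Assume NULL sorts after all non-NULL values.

(2, NULL, NULL, Zane); (3, QE, 3, Eve); (3, QE, 3, Grace); (3, QE, 3, NULL); (6, NULL, NULL, Ivan); (8, NULL, NULL, Vik); (NULL, NU, 3, NULL); (NULL, NU, 3, NULL); (NULL, NU, 3, NULL); (NULL, NU, 3, NULL); (NULL, NU, 5, NULL); (NULL, NU, 7, NULL); (NULL, QE, 5, NULL); (NULL, QE, 9, NULL); (NULL, NULL, NULL, Eve)

FULL OUTER JOIN keeps every row from both sides; unmatched rows get NULL for the other side's columns.
Matching on u.uid = l.uid AND u.batch = l.batch. A NULL in a compared column never satisfies the condition.
- u (uid=3, batch=QE) pairs with 1 row(s) of l.
- u (uid=2, batch=QE) has no partner → padded with NULL.
- u (uid=3, batch=QE) pairs with 1 row(s) of l.
- u (uid=3, batch=QE) pairs with 1 row(s) of l.
- u (uid=8, batch=QE) has no partner → padded with NULL.
- u (uid=6, batch=QE) has no partner → padded with NULL.
- u (uid=NULL, batch=QE) has no partner → padded with NULL.
- 8 row(s) from l found no u partner → padded with NULL.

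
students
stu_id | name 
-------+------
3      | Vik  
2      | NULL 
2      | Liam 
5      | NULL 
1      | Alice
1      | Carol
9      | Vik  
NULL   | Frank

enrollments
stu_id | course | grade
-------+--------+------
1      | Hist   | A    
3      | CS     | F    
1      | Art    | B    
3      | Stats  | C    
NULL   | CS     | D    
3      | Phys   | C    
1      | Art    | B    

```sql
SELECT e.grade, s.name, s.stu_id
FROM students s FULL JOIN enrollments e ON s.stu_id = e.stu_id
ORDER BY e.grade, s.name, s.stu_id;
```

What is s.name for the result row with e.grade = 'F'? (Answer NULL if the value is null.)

FULL OUTER JOIN keeps every row from both sides; unmatched rows get NULL for the other side's columns.
Matching on s.stu_id = e.stu_id. A NULL in a compared column never satisfies the condition.
- stu_id=3: 3 matching e row(s), so 3 row(s) emitted.
- stu_id=2: no e row matches, row kept with e columns NULL.
- stu_id=2: no e row matches, row kept with e columns NULL.
- stu_id=5: no e row matches, row kept with e columns NULL.
- stu_id=1: 3 matching e row(s), so 3 row(s) emitted.
- stu_id=1: 3 matching e row(s), so 3 row(s) emitted.
- stu_id=9: no e row matches, row kept with e columns NULL.
- stu_id=NULL: no e row matches, row kept with e columns NULL.
- 1 e row(s) had no s match → kept, s columns NULL.

Vik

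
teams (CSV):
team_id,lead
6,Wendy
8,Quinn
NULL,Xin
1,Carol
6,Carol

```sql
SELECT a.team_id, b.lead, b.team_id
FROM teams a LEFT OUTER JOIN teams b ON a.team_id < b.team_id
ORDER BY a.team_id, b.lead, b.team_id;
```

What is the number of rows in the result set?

LEFT JOIN keeps every row from `teams a`; unmatched rows get NULL for `teams b`'s columns.
Matching on a.team_id < b.team_id. A NULL in a compared column never satisfies the condition.
Matched pairs: 5; unmatched a rows kept: 2.
Total: 5 matched + 2 padded = 7 rows.

7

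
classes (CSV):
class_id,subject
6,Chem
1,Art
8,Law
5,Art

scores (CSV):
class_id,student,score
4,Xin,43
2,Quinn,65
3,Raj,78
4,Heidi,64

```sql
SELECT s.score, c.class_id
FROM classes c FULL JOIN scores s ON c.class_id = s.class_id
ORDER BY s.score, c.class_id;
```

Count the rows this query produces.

8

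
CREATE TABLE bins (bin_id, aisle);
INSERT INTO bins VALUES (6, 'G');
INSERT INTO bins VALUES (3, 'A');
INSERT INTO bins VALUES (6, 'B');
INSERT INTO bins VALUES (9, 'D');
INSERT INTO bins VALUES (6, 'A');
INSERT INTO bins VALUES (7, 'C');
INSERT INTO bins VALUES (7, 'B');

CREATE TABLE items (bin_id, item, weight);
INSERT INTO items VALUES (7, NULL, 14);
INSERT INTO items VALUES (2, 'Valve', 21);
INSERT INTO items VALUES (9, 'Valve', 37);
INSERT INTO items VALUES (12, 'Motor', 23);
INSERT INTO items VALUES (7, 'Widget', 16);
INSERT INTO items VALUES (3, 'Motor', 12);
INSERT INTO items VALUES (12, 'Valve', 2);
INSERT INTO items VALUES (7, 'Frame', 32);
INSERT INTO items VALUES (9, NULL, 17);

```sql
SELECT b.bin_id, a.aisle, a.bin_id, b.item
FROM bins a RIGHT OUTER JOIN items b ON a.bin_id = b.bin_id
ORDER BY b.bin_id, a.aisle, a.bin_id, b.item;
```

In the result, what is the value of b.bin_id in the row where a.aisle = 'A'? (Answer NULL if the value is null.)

3

RIGHT JOIN keeps every row from `items`; unmatched rows get NULL for `bins`'s columns.
Matching on a.bin_id = b.bin_id.
- bin_id=6: no matching b row.
- bin_id=3: 1 matching b row(s), so 1 row(s) emitted.
- bin_id=6: no matching b row.
- bin_id=9: 2 matching b row(s), so 2 row(s) emitted.
- bin_id=6: no matching b row.
- bin_id=7: 3 matching b row(s), so 3 row(s) emitted.
- bin_id=7: 3 matching b row(s), so 3 row(s) emitted.
- 3 b row(s) had no a match → kept, a columns NULL.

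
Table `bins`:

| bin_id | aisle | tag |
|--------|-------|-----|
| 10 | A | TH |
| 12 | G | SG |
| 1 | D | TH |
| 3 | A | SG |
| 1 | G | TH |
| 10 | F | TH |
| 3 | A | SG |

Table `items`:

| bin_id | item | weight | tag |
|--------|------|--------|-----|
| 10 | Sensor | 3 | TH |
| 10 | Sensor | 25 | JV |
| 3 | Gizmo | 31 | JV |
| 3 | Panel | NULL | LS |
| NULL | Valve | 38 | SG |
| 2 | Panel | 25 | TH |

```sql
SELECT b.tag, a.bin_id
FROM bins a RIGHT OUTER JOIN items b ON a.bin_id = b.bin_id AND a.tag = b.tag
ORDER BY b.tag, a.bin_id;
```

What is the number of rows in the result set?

RIGHT JOIN keeps every row from `items`; unmatched rows get NULL for `bins`'s columns.
Matching on a.bin_id = b.bin_id AND a.tag = b.tag. A NULL in a compared column never satisfies the condition.
- a row (bin_id=10, tag=TH): matches 1 b row(s) → 1 output row(s).
- a row (bin_id=12, tag=SG): no match.
- a row (bin_id=1, tag=TH): no match.
- a row (bin_id=3, tag=SG): no match.
- a row (bin_id=1, tag=TH): no match.
- a row (bin_id=10, tag=TH): matches 1 b row(s) → 1 output row(s).
- a row (bin_id=3, tag=SG): no match.
- plus 5 unmatched b row(s), each kept with NULL a columns.
Total: 2 matched + 5 padded = 7 rows.

7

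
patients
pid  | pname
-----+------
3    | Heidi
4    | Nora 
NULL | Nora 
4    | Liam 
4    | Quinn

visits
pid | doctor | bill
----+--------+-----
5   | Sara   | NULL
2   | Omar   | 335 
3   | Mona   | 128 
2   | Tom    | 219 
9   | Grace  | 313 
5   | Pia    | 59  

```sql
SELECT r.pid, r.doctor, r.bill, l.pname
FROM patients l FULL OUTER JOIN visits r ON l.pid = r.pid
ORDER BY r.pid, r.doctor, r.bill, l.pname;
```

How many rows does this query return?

FULL OUTER JOIN keeps every row from both sides; unmatched rows get NULL for the other side's columns.
Matching on l.pid = r.pid. A NULL in a compared column never satisfies the condition.
- pid=3: 1 matching r row(s), so 1 row(s) emitted.
- pid=4: no r row matches, row kept with r columns NULL.
- pid=NULL: no r row matches, row kept with r columns NULL.
- pid=4: no r row matches, row kept with r columns NULL.
- pid=4: no r row matches, row kept with r columns NULL.
- 5 r row(s) had no l match → kept, l columns NULL.
Total: 1 matched + 9 padded = 10 rows.

10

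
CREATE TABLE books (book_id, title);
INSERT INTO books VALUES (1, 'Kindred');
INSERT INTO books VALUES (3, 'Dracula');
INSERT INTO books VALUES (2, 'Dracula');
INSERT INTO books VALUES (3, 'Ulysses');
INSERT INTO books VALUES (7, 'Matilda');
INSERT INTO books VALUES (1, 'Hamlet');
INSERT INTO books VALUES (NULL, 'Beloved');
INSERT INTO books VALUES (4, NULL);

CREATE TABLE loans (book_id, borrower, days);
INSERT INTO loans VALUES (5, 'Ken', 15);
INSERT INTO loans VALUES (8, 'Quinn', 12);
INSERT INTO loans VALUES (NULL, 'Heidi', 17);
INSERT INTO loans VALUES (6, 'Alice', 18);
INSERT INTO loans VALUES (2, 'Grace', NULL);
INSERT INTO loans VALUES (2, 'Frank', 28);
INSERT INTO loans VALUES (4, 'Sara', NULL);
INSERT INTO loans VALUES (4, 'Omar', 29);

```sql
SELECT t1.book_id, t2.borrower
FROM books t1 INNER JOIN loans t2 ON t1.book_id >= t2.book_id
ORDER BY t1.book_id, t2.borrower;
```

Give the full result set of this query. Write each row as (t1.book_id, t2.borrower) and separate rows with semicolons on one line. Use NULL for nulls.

(2, Frank); (2, Grace); (3, Frank); (3, Frank); (3, Grace); (3, Grace); (4, Frank); (4, Grace); (4, Omar); (4, Sara); (7, Alice); (7, Frank); (7, Grace); (7, Ken); (7, Omar); (7, Sara)

INNER JOIN keeps only pairs where the ON condition holds.
Matching on t1.book_id >= t2.book_id. A NULL in a compared column never satisfies the condition.
- t1 (book_id=1) has no partner → excluded.
- t1 (book_id=3) pairs with 2 row(s) of t2.
- t1 (book_id=2) pairs with 2 row(s) of t2.
- t1 (book_id=3) pairs with 2 row(s) of t2.
- t1 (book_id=7) pairs with 6 row(s) of t2.
- t1 (book_id=1) has no partner → excluded.
- t1 (book_id=NULL) has no partner → excluded.
- t1 (book_id=4) pairs with 4 row(s) of t2.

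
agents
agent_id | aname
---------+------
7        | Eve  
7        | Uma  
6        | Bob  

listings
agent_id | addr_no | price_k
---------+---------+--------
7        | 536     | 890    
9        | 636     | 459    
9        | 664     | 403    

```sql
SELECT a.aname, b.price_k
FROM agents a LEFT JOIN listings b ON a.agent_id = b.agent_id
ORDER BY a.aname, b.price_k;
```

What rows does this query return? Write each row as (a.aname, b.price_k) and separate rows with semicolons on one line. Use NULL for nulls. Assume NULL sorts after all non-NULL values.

(Bob, NULL); (Eve, 890); (Uma, 890)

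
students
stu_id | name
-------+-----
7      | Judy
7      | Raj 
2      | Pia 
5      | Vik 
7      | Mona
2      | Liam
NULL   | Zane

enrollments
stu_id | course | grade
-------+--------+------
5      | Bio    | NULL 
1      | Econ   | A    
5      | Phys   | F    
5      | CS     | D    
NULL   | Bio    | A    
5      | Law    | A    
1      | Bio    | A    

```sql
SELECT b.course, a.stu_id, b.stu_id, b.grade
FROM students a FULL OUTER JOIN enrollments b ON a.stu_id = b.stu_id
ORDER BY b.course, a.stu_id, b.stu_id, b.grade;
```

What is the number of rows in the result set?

13

FULL OUTER JOIN keeps every row from both sides; unmatched rows get NULL for the other side's columns.
Matching on a.stu_id = b.stu_id. A NULL in a compared column never satisfies the condition.
- a (stu_id=7) has no partner → padded with NULL.
- a (stu_id=7) has no partner → padded with NULL.
- a (stu_id=2) has no partner → padded with NULL.
- a (stu_id=5) pairs with 4 row(s) of b.
- a (stu_id=7) has no partner → padded with NULL.
- a (stu_id=2) has no partner → padded with NULL.
- a (stu_id=NULL) has no partner → padded with NULL.
- 3 row(s) from b found no a partner → padded with NULL.
Total: 4 matched + 9 padded = 13 rows.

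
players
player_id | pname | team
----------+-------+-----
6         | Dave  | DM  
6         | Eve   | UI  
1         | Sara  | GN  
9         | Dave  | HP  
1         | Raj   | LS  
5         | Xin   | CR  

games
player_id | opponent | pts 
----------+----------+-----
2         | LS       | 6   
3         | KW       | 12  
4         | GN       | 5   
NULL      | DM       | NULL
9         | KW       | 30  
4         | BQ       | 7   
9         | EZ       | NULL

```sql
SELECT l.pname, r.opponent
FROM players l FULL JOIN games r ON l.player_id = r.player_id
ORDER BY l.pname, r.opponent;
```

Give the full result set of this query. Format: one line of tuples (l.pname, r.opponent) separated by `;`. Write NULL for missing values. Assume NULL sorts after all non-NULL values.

(Dave, EZ); (Dave, KW); (Dave, NULL); (Eve, NULL); (Raj, NULL); (Sara, NULL); (Xin, NULL); (NULL, BQ); (NULL, DM); (NULL, GN); (NULL, KW); (NULL, LS)

FULL OUTER JOIN keeps every row from both sides; unmatched rows get NULL for the other side's columns.
Matching on l.player_id = r.player_id. A NULL in a compared column never satisfies the condition.
- l[0] player_id=6 → no match; kept with NULLs on the r side.
- l[1] player_id=6 → no match; kept with NULLs on the r side.
- l[2] player_id=1 → no match; kept with NULLs on the r side.
- l[3] player_id=9 → 2 match(es) in r → 2 row(s).
- l[4] player_id=1 → no match; kept with NULLs on the r side.
- l[5] player_id=5 → no match; kept with NULLs on the r side.
- plus 5 unmatched r row(s), each kept with NULL l columns.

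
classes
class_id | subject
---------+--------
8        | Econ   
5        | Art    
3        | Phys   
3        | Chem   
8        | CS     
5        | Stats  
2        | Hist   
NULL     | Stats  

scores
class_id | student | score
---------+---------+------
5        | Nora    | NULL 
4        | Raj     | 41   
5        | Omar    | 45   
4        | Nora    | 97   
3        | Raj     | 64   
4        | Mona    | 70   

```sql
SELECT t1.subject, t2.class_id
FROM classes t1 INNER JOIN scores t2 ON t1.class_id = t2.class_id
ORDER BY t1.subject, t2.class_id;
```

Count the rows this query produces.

6

INNER JOIN keeps only pairs where the ON condition holds.
Matching on t1.class_id = t2.class_id. A NULL in a compared column never satisfies the condition.
- t1 (class_id=8) has no partner → excluded.
- t1 (class_id=5) pairs with 2 row(s) of t2.
- t1 (class_id=3) pairs with 1 row(s) of t2.
- t1 (class_id=3) pairs with 1 row(s) of t2.
- t1 (class_id=8) has no partner → excluded.
- t1 (class_id=5) pairs with 2 row(s) of t2.
- t1 (class_id=2) has no partner → excluded.
- t1 (class_id=NULL) has no partner → excluded.
Total: 6 rows.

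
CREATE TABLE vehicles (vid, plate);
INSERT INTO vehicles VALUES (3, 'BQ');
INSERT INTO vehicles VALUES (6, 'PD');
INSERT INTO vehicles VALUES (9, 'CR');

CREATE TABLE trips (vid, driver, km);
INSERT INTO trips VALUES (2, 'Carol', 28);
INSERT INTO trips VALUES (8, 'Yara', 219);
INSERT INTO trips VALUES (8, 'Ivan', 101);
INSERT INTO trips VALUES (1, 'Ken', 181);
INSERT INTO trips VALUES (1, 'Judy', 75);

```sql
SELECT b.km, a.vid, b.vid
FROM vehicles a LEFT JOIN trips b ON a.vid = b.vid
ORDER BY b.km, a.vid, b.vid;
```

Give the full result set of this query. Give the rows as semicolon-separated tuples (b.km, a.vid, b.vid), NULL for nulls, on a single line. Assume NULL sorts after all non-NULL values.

(NULL, 3, NULL); (NULL, 6, NULL); (NULL, 9, NULL)

LEFT JOIN keeps every row from `vehicles`; unmatched rows get NULL for `trips`'s columns.
Matching on a.vid = b.vid.
- a row (vid=3): no match → kept, b columns NULL.
- a row (vid=6): no match → kept, b columns NULL.
- a row (vid=9): no match → kept, b columns NULL.
After projecting and ordering:
b.km | a.vid | b.vid
NULL | 3 | NULL
NULL | 6 | NULL
NULL | 9 | NULL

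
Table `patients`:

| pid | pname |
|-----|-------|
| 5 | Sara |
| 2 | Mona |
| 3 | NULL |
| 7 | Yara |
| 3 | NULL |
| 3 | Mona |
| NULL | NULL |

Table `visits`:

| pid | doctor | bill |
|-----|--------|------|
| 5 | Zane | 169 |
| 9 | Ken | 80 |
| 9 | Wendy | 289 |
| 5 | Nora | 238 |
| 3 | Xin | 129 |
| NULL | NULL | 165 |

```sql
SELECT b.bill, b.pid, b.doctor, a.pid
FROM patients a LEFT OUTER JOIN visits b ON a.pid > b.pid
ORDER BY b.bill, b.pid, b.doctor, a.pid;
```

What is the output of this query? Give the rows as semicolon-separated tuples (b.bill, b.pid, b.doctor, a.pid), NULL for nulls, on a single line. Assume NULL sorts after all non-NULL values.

(129, 3, Xin, 5); (129, 3, Xin, 7); (169, 5, Zane, 7); (238, 5, Nora, 7); (NULL, NULL, NULL, 2); (NULL, NULL, NULL, 3); (NULL, NULL, NULL, 3); (NULL, NULL, NULL, 3); (NULL, NULL, NULL, NULL)

LEFT JOIN keeps every row from `patients`; unmatched rows get NULL for `visits`'s columns.
Matching on a.pid > b.pid. A NULL in a compared column never satisfies the condition.
- a row (pid=5): matches 1 b row(s) → 1 output row(s).
- a row (pid=2): no match → kept, b columns NULL.
- a row (pid=3): no match → kept, b columns NULL.
- a row (pid=7): matches 3 b row(s) → 3 output row(s).
- a row (pid=3): no match → kept, b columns NULL.
- a row (pid=3): no match → kept, b columns NULL.
- a row (pid=NULL): no match → kept, b columns NULL.
After projecting and ordering:
b.bill | b.pid | b.doctor | a.pid
129 | 3 | Xin | 5
129 | 3 | Xin | 7
169 | 5 | Zane | 7
238 | 5 | Nora | 7
NULL | NULL | NULL | 2
NULL | NULL | NULL | 3
NULL | NULL | NULL | 3
NULL | NULL | NULL | 3
NULL | NULL | NULL | NULL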